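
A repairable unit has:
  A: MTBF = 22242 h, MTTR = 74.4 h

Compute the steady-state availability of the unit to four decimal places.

A(A) = MTBF/(MTBF+MTTR) = 22242/(22242+74.4) = 0.9967

0.9967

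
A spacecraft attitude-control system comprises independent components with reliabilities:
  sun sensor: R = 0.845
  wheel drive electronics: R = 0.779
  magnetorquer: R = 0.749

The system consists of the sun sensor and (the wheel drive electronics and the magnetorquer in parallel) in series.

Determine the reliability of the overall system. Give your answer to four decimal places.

0.7981

Parallel (wheel drive electronics and magnetorquer): 1 − (1 − 0.779000)(1 − 0.749000) = 0.944529
Series (sun sensor and [0.944529]): 0.845000 × 0.944529 = 0.7981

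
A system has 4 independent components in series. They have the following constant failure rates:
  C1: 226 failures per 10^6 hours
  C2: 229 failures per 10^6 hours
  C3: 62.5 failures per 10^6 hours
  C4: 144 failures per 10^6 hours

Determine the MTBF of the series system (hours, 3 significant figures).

Series of exponential components: λ_sys = Σ λ_i
λ_sys = 0.000226 + 0.000229 + 0.0000625 + 0.000144 = 6.6150e-04 /h
MTBF = 1 / λ_sys = 1510 h

1510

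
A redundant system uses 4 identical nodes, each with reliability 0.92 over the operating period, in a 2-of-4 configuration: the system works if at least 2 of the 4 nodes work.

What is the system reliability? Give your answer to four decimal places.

0.9981

R = Σ_{i=2}^{4} C(4,i) p^i (1−p)^{4−i} with p = 0.92
C(4,2)·0.92^2·0.08^2 = 0.032502
C(4,3)·0.92^3·0.08^1 = 0.249180
C(4,4)·0.92^4·0.08^0 = 0.716393
Sum = 0.9981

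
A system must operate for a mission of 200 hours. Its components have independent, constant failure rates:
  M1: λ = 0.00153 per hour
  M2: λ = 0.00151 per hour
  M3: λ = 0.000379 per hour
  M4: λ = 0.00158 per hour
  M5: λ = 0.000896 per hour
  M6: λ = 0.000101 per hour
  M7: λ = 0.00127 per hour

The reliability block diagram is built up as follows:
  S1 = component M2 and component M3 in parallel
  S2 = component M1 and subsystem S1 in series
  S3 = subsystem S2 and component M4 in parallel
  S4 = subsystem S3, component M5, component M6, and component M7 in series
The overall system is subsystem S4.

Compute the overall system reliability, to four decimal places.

R(M1) = exp(−0.00153 × 200) = 0.736387
R(M2) = exp(−0.00151 × 200) = 0.739338
R(M3) = exp(−0.000379 × 200) = 0.927002
R(M4) = exp(−0.00158 × 200) = 0.729059
R(M5) = exp(−0.000896 × 200) = 0.835939
R(M6) = exp(−0.000101 × 200) = 0.980003
R(M7) = exp(−0.00127 × 200) = 0.775692
Parallel (M2 and M3): 1 − (1 − 0.739338)(1 − 0.927002) = 0.980972
Series (M1 and [0.980972]): 0.736387 × 0.980972 = 0.722375
Parallel ([0.722375] and M4): 1 − (1 − 0.722375)(1 − 0.729059) = 0.924780
Series ([0.924780], M5, M6, and M7): 0.924780 × 0.835939 × 0.980003 × 0.775692 = 0.5877

0.5877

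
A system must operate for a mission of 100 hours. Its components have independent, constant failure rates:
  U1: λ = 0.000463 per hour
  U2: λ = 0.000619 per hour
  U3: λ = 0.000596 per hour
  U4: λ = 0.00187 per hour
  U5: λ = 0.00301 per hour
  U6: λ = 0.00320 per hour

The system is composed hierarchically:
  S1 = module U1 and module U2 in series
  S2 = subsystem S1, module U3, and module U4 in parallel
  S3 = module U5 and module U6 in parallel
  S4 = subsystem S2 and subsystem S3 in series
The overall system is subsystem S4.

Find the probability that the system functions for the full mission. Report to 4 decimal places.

0.9279

R(U1) = exp(−0.000463 × 100) = 0.954755
R(U2) = exp(−0.000619 × 100) = 0.939977
R(U3) = exp(−0.000596 × 100) = 0.942141
R(U4) = exp(−0.00187 × 100) = 0.829444
R(U5) = exp(−0.00301 × 100) = 0.740078
R(U6) = exp(−0.00320 × 100) = 0.726149
Series (U1 and U2): 0.954755 × 0.939977 = 0.897448
Parallel ([0.897448], U3, and U4): 1 − (1 − 0.897448)(1 − 0.942141)(1 − 0.829444) = 0.998988
Parallel (U5 and U6): 1 − (1 − 0.740078)(1 − 0.726149) = 0.928820
Series ([0.998988] and [0.928820]): 0.998988 × 0.928820 = 0.9279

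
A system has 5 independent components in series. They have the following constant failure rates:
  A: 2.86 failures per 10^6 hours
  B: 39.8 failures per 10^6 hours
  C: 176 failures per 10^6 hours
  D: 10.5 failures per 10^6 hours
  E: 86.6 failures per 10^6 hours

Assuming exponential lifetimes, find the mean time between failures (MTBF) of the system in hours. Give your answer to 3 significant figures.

Series of exponential components: λ_sys = Σ λ_i
λ_sys = 0.00000286 + 0.0000398 + 0.000176 + 0.0000105 + 0.0000866 = 3.1576e-04 /h
MTBF = 1 / λ_sys = 3170 h

3170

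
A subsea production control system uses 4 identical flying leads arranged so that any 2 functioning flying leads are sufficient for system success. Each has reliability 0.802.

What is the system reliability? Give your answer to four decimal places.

R = Σ_{i=2}^{4} C(4,i) p^i (1−p)^{4−i} with p = 0.802
C(4,2)·0.802^2·0.198^2 = 0.151297
C(4,3)·0.802^3·0.198^1 = 0.408553
C(4,4)·0.802^4·0.198^0 = 0.413711
Sum = 0.9736

0.9736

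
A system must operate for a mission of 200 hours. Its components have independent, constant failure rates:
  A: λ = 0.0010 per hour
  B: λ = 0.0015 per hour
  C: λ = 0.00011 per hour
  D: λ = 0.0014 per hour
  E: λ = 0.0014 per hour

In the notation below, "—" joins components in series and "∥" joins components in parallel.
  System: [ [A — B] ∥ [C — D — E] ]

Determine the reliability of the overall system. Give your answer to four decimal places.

R(A) = exp(−0.0010 × 200) = 0.818731
R(B) = exp(−0.0015 × 200) = 0.740818
R(C) = exp(−0.00011 × 200) = 0.978240
R(D) = exp(−0.0014 × 200) = 0.755784
R(E) = exp(−0.0014 × 200) = 0.755784
Series (A and B): 0.818731 × 0.740818 = 0.606531
Series (C, D, and E): 0.978240 × 0.755784 × 0.755784 = 0.558780
Parallel ([0.606531] and [0.558780]): 1 − (1 − 0.606531)(1 − 0.558780) = 0.8264

0.8264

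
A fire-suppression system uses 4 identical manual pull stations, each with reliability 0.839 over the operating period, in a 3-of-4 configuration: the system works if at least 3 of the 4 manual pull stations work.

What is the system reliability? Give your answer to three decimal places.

R = Σ_{i=3}^{4} C(4,i) p^i (1−p)^{4−i} with p = 0.839
C(4,3)·0.839^3·0.161^1 = 0.38034
C(4,4)·0.839^4·0.161^0 = 0.49550
Sum = 0.876

0.876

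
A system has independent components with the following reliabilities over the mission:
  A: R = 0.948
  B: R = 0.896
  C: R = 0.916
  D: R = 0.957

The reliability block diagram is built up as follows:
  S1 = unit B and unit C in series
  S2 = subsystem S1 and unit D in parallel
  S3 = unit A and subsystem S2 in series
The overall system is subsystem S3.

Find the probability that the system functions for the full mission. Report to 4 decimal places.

0.9407

Series (B and C): 0.896000 × 0.916000 = 0.820736
Parallel ([0.820736] and D): 1 − (1 − 0.820736)(1 − 0.957000) = 0.992292
Series (A and [0.992292]): 0.948000 × 0.992292 = 0.9407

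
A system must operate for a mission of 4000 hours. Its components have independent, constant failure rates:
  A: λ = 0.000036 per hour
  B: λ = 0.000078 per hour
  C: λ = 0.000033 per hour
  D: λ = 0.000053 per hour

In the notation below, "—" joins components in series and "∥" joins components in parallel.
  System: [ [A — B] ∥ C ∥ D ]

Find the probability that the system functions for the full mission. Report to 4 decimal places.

0.9913

R(A) = exp(−0.000036 × 4000) = 0.865888
R(B) = exp(−0.000078 × 4000) = 0.731982
R(C) = exp(−0.000033 × 4000) = 0.876341
R(D) = exp(−0.000053 × 4000) = 0.808965
Series (A and B): 0.865888 × 0.731982 = 0.633814
Parallel ([0.633814], C, and D): 1 − (1 − 0.633814)(1 − 0.876341)(1 − 0.808965) = 0.9913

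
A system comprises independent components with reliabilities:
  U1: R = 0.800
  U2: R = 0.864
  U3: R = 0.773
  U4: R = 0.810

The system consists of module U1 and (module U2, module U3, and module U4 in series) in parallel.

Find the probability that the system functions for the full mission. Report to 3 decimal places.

0.908

Series (U2, U3, and U4): 0.86400 × 0.77300 × 0.81000 = 0.54098
Parallel (U1 and [0.54098]): 1 − (1 − 0.80000)(1 − 0.54098) = 0.908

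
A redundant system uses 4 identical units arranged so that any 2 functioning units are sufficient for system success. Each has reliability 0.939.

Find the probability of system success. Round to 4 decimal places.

R = Σ_{i=2}^{4} C(4,i) p^i (1−p)^{4−i} with p = 0.939
C(4,2)·0.939^2·0.061^2 = 0.019685
C(4,3)·0.939^3·0.061^1 = 0.202016
C(4,4)·0.939^4·0.061^0 = 0.777432
Sum = 0.9991

0.9991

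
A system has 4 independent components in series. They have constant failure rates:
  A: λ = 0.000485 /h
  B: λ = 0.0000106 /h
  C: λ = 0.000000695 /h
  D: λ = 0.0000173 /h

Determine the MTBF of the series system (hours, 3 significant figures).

Series of exponential components: λ_sys = Σ λ_i
λ_sys = 0.000485 + 0.0000106 + 0.000000695 + 0.0000173 = 5.1360e-04 /h
MTBF = 1 / λ_sys = 1950 h

1950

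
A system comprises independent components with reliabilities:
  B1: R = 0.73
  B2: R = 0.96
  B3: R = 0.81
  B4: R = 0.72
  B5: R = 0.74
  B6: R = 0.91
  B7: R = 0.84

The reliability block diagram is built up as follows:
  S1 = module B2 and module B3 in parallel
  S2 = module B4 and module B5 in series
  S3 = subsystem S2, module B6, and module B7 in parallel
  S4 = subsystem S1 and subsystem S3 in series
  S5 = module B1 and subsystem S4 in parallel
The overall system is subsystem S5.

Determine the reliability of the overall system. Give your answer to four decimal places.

Parallel (B2 and B3): 1 − (1 − 0.960000)(1 − 0.810000) = 0.992400
Series (B4 and B5): 0.720000 × 0.740000 = 0.532800
Parallel ([0.532800], B6, and B7): 1 − (1 − 0.532800)(1 − 0.910000)(1 − 0.840000) = 0.993272
Series ([0.992400] and [0.993272]): 0.992400 × 0.993272 = 0.985723
Parallel (B1 and [0.985723]): 1 − (1 − 0.730000)(1 − 0.985723) = 0.9961

0.9961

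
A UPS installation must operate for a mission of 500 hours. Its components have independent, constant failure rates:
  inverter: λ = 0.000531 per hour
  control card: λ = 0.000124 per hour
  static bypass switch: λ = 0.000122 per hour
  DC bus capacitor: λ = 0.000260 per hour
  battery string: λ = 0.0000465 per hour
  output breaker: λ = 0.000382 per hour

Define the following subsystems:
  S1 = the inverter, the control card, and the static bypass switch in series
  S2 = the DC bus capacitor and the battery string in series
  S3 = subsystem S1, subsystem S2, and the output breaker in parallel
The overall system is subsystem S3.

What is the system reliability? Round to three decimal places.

0.992

R(inverter) = exp(−0.000531 × 500) = 0.76682
R(control card) = exp(−0.000124 × 500) = 0.93988
R(static bypass switch) = exp(−0.000122 × 500) = 0.94082
R(DC bus capacitor) = exp(−0.000260 × 500) = 0.87810
R(battery string) = exp(−0.0000465 × 500) = 0.97702
R(output breaker) = exp(−0.000382 × 500) = 0.82613
Series (inverter, control card, and static bypass switch): 0.76682 × 0.93988 × 0.94082 = 0.67807
Series (DC bus capacitor and battery string): 0.87810 × 0.97702 = 0.85792
Parallel ([0.67807], [0.85792], and output breaker): 1 − (1 − 0.67807)(1 − 0.85792)(1 − 0.82613) = 0.992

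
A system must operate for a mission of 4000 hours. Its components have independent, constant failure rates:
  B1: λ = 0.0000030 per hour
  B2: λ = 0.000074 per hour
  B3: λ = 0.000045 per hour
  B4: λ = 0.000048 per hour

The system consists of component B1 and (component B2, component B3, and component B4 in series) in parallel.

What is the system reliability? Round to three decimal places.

0.994

R(B1) = exp(−0.0000030 × 4000) = 0.98807
R(B2) = exp(−0.000074 × 4000) = 0.74379
R(B3) = exp(−0.000045 × 4000) = 0.83527
R(B4) = exp(−0.000048 × 4000) = 0.82531
Series (B2, B3, and B4): 0.74379 × 0.83527 × 0.82531 = 0.51274
Parallel (B1 and [0.51274]): 1 − (1 − 0.98807)(1 − 0.51274) = 0.994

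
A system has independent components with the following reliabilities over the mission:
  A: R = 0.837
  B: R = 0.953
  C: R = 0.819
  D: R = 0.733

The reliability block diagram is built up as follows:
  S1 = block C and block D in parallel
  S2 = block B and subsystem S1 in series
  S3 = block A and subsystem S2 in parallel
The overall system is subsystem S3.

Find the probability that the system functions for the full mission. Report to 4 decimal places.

Parallel (C and D): 1 − (1 − 0.819000)(1 − 0.733000) = 0.951673
Series (B and [0.951673]): 0.953000 × 0.951673 = 0.906944
Parallel (A and [0.906944]): 1 − (1 − 0.837000)(1 − 0.906944) = 0.9848

0.9848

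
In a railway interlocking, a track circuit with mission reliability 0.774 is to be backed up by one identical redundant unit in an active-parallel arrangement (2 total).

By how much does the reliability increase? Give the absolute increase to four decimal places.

R_before = 0.774
R_after = 1 − (1 − 0.774)^2 = 0.9489
ΔR = 0.9489 − 0.774 = 0.1749

0.1749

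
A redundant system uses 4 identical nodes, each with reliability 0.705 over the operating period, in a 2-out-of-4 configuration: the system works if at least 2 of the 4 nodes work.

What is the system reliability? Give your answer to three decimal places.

0.920

R = Σ_{i=2}^{4} C(4,i) p^i (1−p)^{4−i} with p = 0.705
C(4,2)·0.705^2·0.295^2 = 0.25952
C(4,3)·0.705^3·0.295^1 = 0.41348
C(4,4)·0.705^4·0.295^0 = 0.24703
Sum = 0.920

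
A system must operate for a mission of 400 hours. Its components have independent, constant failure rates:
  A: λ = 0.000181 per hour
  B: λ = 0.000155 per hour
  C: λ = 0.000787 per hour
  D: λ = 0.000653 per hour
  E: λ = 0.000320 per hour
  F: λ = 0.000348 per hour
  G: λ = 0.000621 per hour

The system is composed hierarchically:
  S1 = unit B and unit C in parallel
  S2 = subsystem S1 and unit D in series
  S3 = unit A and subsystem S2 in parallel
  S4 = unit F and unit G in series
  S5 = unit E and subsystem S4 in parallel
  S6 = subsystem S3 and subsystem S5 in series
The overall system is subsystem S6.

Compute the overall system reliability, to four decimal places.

0.9451

R(A) = exp(−0.000181 × 400) = 0.930159
R(B) = exp(−0.000155 × 400) = 0.939883
R(C) = exp(−0.000787 × 400) = 0.729935
R(D) = exp(−0.000653 × 400) = 0.770127
R(E) = exp(−0.000320 × 400) = 0.879853
R(F) = exp(−0.000348 × 400) = 0.870054
R(G) = exp(−0.000621 × 400) = 0.780048
Parallel (B and C): 1 − (1 − 0.939883)(1 − 0.729935) = 0.983765
Series ([0.983765] and D): 0.983765 × 0.770127 = 0.757624
Parallel (A and [0.757624]): 1 − (1 − 0.930159)(1 − 0.757624) = 0.983072
Series (F and G): 0.870054 × 0.780048 = 0.678684
Parallel (E and [0.678684]): 1 − (1 − 0.879853)(1 − 0.678684) = 0.961395
Series ([0.983072] and [0.961395]): 0.983072 × 0.961395 = 0.9451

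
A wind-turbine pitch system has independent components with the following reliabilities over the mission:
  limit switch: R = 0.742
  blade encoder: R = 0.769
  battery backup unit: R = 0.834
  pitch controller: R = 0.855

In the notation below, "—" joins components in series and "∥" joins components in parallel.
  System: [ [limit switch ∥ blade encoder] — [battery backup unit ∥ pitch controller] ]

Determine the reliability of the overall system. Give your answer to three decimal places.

Parallel (limit switch and blade encoder): 1 − (1 − 0.74200)(1 − 0.76900) = 0.94040
Parallel (battery backup unit and pitch controller): 1 − (1 − 0.83400)(1 − 0.85500) = 0.97593
Series ([0.94040] and [0.97593]): 0.94040 × 0.97593 = 0.918

0.918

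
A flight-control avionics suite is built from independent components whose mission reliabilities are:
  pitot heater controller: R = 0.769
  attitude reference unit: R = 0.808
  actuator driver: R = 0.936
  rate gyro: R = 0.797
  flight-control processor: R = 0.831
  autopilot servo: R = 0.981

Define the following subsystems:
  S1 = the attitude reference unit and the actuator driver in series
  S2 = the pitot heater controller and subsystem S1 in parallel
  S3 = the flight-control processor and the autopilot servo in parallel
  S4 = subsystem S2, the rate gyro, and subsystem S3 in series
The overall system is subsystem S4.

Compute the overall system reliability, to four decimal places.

Series (attitude reference unit and actuator driver): 0.808000 × 0.936000 = 0.756288
Parallel (pitot heater controller and [0.756288]): 1 − (1 − 0.769000)(1 − 0.756288) = 0.943703
Parallel (flight-control processor and autopilot servo): 1 − (1 − 0.831000)(1 − 0.981000) = 0.996789
Series ([0.943703], rate gyro, and [0.996789]): 0.943703 × 0.797000 × 0.996789 = 0.7497

0.7497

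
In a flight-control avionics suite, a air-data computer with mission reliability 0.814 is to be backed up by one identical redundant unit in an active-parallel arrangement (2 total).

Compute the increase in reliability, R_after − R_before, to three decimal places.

R_before = 0.814
R_after = 1 − (1 − 0.814)^2 = 0.965
ΔR = 0.965 − 0.814 = 0.151

0.151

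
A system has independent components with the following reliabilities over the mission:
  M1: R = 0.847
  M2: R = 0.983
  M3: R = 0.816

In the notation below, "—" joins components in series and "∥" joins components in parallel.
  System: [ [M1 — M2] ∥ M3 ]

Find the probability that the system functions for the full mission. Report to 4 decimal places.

Series (M1 and M2): 0.847000 × 0.983000 = 0.832601
Parallel ([0.832601] and M3): 1 − (1 − 0.832601)(1 − 0.816000) = 0.9692

0.9692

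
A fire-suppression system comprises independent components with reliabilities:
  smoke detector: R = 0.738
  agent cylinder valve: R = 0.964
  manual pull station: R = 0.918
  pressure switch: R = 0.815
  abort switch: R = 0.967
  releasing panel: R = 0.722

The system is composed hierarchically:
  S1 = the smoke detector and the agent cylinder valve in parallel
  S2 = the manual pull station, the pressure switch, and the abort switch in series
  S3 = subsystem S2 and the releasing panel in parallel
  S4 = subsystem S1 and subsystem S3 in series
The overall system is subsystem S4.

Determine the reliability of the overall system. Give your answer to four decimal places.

0.9144

Parallel (smoke detector and agent cylinder valve): 1 − (1 − 0.738000)(1 − 0.964000) = 0.990568
Series (manual pull station, pressure switch, and abort switch): 0.918000 × 0.815000 × 0.967000 = 0.723480
Parallel ([0.723480] and releasing panel): 1 − (1 − 0.723480)(1 − 0.722000) = 0.923127
Series ([0.990568] and [0.923127]): 0.990568 × 0.923127 = 0.9144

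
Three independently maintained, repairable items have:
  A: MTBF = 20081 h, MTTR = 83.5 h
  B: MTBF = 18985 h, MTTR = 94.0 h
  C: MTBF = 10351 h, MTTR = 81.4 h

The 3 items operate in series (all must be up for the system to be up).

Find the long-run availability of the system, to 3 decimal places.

0.983

A(A) = MTBF/(MTBF+MTTR) = 20081/(20081+83.5) = 0.995859
A(B) = MTBF/(MTBF+MTTR) = 18985/(18985+94.0) = 0.995073
A(C) = MTBF/(MTBF+MTTR) = 10351/(10351+81.4) = 0.992197
Series availability: 0.995859 × 0.995073 × 0.992197 = 0.983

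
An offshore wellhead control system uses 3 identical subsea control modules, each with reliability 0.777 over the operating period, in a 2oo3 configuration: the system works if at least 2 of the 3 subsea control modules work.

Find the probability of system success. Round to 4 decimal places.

R = Σ_{i=2}^{3} C(3,i) p^i (1−p)^{3−i} with p = 0.777
C(3,2)·0.777^2·0.223^1 = 0.403895
C(3,3)·0.777^3·0.223^0 = 0.469097
Sum = 0.8730

0.8730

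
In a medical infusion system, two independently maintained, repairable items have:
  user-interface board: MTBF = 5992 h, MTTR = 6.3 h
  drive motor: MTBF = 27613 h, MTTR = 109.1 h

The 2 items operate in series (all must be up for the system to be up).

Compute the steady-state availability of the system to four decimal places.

A(user-interface board) = MTBF/(MTBF+MTTR) = 5992/(5992+6.3) = 0.998950
A(drive motor) = MTBF/(MTBF+MTTR) = 27613/(27613+109.1) = 0.996065
Series availability: 0.998950 × 0.996065 = 0.9950

0.9950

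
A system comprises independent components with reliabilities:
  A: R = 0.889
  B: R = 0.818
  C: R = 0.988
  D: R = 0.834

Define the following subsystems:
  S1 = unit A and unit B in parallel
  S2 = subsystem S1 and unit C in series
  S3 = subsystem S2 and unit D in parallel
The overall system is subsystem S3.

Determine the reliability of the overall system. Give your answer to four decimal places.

0.9947

Parallel (A and B): 1 − (1 − 0.889000)(1 − 0.818000) = 0.979798
Series ([0.979798] and C): 0.979798 × 0.988000 = 0.968040
Parallel ([0.968040] and D): 1 − (1 − 0.968040)(1 − 0.834000) = 0.9947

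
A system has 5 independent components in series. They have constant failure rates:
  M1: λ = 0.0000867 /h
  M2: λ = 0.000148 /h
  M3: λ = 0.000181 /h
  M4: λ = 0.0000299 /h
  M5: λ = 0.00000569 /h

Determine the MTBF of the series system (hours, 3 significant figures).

Series of exponential components: λ_sys = Σ λ_i
λ_sys = 0.0000867 + 0.000148 + 0.000181 + 0.0000299 + 0.00000569 = 4.5129e-04 /h
MTBF = 1 / λ_sys = 2220 h

2220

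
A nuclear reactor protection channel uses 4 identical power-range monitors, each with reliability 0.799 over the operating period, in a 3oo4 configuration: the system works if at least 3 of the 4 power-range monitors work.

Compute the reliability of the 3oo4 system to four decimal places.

R = Σ_{i=3}^{4} C(4,i) p^i (1−p)^{4−i} with p = 0.799
C(4,3)·0.799^3·0.201^1 = 0.410106
C(4,4)·0.799^4·0.201^0 = 0.407556
Sum = 0.8177

0.8177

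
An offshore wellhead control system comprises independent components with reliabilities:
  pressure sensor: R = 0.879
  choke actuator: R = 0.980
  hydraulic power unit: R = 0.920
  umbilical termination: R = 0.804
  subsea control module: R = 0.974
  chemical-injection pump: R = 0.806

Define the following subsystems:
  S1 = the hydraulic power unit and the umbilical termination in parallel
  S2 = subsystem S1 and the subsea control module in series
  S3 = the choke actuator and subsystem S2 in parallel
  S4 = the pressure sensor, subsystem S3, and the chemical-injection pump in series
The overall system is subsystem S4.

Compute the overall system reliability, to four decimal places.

Parallel (hydraulic power unit and umbilical termination): 1 − (1 − 0.920000)(1 − 0.804000) = 0.984320
Series ([0.984320] and subsea control module): 0.984320 × 0.974000 = 0.958728
Parallel (choke actuator and [0.958728]): 1 − (1 − 0.980000)(1 − 0.958728) = 0.999175
Series (pressure sensor, [0.999175], and chemical-injection pump): 0.879000 × 0.999175 × 0.806000 = 0.7079

0.7079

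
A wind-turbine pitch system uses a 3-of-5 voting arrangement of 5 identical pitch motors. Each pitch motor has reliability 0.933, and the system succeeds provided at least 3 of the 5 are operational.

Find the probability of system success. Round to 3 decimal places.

R = Σ_{i=3}^{5} C(5,i) p^i (1−p)^{5−i} with p = 0.933
C(5,3)·0.933^3·0.067^2 = 0.03646
C(5,4)·0.933^4·0.067^1 = 0.25385
C(5,5)·0.933^5·0.067^0 = 0.70698
Sum = 0.997

0.997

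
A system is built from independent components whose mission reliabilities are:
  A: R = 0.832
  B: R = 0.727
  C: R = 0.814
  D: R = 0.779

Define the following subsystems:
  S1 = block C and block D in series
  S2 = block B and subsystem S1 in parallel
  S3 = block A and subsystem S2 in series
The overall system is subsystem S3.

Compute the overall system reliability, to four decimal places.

Series (C and D): 0.814000 × 0.779000 = 0.634106
Parallel (B and [0.634106]): 1 − (1 − 0.727000)(1 − 0.634106) = 0.900111
Series (A and [0.900111]): 0.832000 × 0.900111 = 0.7489

0.7489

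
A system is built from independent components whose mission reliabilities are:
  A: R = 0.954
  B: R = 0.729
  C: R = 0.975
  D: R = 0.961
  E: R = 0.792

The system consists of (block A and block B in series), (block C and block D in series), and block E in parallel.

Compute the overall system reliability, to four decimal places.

Series (A and B): 0.954000 × 0.729000 = 0.695466
Series (C and D): 0.975000 × 0.961000 = 0.936975
Parallel ([0.695466], [0.936975], and E): 1 − (1 − 0.695466)(1 − 0.936975)(1 − 0.792000) = 0.9960

0.9960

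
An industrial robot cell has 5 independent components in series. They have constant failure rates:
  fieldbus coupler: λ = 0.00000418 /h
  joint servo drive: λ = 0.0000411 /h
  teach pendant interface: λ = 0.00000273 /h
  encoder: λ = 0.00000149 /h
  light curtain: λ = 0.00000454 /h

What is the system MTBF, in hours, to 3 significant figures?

Series of exponential components: λ_sys = Σ λ_i
λ_sys = 0.00000418 + 0.0000411 + 0.00000273 + 0.00000149 + 0.00000454 = 5.4040e-05 /h
MTBF = 1 / λ_sys = 18500 h

18500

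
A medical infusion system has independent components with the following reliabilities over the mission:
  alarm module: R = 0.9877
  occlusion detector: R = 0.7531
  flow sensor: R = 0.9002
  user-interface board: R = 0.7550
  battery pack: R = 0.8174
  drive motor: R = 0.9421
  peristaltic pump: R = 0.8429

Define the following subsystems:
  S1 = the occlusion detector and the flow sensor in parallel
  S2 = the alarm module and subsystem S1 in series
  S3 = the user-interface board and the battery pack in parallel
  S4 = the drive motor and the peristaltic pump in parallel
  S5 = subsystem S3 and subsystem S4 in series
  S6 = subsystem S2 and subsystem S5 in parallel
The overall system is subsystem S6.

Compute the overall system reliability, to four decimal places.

Parallel (occlusion detector and flow sensor): 1 − (1 − 0.753100)(1 − 0.900200) = 0.975359
Series (alarm module and [0.975359]): 0.987700 × 0.975359 = 0.963362
Parallel (user-interface board and battery pack): 1 − (1 − 0.755000)(1 − 0.817400) = 0.955263
Parallel (drive motor and peristaltic pump): 1 − (1 − 0.942100)(1 − 0.842900) = 0.990904
Series ([0.955263] and [0.990904]): 0.955263 × 0.990904 = 0.946574
Parallel ([0.963362] and [0.946574]): 1 − (1 − 0.963362)(1 − 0.946574) = 0.9980

0.9980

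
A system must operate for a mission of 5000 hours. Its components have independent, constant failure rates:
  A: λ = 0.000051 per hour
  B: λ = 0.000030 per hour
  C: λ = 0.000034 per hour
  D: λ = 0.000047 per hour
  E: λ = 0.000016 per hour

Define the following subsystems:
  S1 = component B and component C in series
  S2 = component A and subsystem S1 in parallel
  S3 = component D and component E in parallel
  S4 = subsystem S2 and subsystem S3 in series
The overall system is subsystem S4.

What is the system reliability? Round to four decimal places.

R(A) = exp(−0.000051 × 5000) = 0.774916
R(B) = exp(−0.000030 × 5000) = 0.860708
R(C) = exp(−0.000034 × 5000) = 0.843665
R(D) = exp(−0.000047 × 5000) = 0.790571
R(E) = exp(−0.000016 × 5000) = 0.923116
Series (B and C): 0.860708 × 0.843665 = 0.726149
Parallel (A and [0.726149]): 1 − (1 − 0.774916)(1 − 0.726149) = 0.938361
Parallel (D and E): 1 − (1 − 0.790571)(1 − 0.923116) = 0.983898
Series ([0.938361] and [0.983898]): 0.938361 × 0.983898 = 0.9233

0.9233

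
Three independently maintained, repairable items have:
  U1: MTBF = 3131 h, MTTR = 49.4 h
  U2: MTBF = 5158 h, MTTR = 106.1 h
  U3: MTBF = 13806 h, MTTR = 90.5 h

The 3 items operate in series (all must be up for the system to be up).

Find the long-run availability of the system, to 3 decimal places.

A(U1) = MTBF/(MTBF+MTTR) = 3131/(3131+49.4) = 0.984467
A(U2) = MTBF/(MTBF+MTTR) = 5158/(5158+106.1) = 0.979845
A(U3) = MTBF/(MTBF+MTTR) = 13806/(13806+90.5) = 0.993488
Series availability: 0.984467 × 0.979845 × 0.993488 = 0.958

0.958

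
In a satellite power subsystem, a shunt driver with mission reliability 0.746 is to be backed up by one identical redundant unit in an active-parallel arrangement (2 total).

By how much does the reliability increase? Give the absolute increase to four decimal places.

R_before = 0.746
R_after = 1 − (1 − 0.746)^2 = 0.9355
ΔR = 0.9355 − 0.746 = 0.1895

0.1895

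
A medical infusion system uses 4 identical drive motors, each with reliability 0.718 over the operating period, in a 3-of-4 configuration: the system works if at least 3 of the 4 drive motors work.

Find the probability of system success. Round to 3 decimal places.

0.683

R = Σ_{i=3}^{4} C(4,i) p^i (1−p)^{4−i} with p = 0.718
C(4,3)·0.718^3·0.282^1 = 0.41752
C(4,4)·0.718^4·0.282^0 = 0.26576
Sum = 0.683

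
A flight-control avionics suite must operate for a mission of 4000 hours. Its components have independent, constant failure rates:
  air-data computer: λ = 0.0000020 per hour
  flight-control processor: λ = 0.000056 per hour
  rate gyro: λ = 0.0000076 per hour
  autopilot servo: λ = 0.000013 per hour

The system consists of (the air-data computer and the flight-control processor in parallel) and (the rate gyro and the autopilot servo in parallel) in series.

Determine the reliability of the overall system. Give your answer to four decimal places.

R(air-data computer) = exp(−0.0000020 × 4000) = 0.992032
R(flight-control processor) = exp(−0.000056 × 4000) = 0.799315
R(rate gyro) = exp(−0.0000076 × 4000) = 0.970057
R(autopilot servo) = exp(−0.000013 × 4000) = 0.949329
Parallel (air-data computer and flight-control processor): 1 − (1 − 0.992032)(1 − 0.799315) = 0.998401
Parallel (rate gyro and autopilot servo): 1 − (1 − 0.970057)(1 − 0.949329) = 0.998483
Series ([0.998401] and [0.998483]): 0.998401 × 0.998483 = 0.9969

0.9969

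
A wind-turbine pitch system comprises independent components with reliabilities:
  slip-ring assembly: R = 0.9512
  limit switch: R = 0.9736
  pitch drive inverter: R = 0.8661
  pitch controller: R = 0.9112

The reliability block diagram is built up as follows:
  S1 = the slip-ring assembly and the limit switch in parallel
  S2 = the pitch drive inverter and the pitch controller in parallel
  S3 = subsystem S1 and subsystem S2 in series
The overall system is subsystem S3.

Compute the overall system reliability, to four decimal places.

0.9868

Parallel (slip-ring assembly and limit switch): 1 − (1 − 0.951200)(1 − 0.973600) = 0.998712
Parallel (pitch drive inverter and pitch controller): 1 − (1 − 0.866100)(1 − 0.911200) = 0.988110
Series ([0.998712] and [0.988110]): 0.998712 × 0.988110 = 0.9868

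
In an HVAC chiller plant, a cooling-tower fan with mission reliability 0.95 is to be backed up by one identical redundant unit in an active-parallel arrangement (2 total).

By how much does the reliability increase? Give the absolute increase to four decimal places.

0.0475

R_before = 0.95
R_after = 1 − (1 − 0.95)^2 = 0.9975
ΔR = 0.9975 − 0.95 = 0.0475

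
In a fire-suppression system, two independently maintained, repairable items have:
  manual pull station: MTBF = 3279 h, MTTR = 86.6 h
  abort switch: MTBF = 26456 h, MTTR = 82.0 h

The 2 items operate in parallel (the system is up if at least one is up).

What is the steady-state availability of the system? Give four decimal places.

0.9999

A(manual pull station) = MTBF/(MTBF+MTTR) = 3279/(3279+86.6) = 0.974269
A(abort switch) = MTBF/(MTBF+MTTR) = 26456/(26456+82.0) = 0.996910
Parallel availability: 1 − (1 − 0.974269)(1 − 0.996910) = 0.9999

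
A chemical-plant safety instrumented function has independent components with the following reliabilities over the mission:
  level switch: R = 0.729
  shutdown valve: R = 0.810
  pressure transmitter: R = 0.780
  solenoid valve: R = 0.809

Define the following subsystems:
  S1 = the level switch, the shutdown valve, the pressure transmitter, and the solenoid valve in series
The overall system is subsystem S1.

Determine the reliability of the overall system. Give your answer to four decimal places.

Series (level switch, shutdown valve, pressure transmitter, and solenoid valve): 0.729000 × 0.810000 × 0.780000 × 0.809000 = 0.3726

0.3726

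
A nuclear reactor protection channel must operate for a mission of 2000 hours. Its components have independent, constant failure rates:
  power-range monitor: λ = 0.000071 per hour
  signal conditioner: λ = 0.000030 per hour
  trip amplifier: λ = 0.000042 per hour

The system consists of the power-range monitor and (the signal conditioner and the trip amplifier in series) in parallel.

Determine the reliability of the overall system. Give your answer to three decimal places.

R(power-range monitor) = exp(−0.000071 × 2000) = 0.86762
R(signal conditioner) = exp(−0.000030 × 2000) = 0.94176
R(trip amplifier) = exp(−0.000042 × 2000) = 0.91943
Series (signal conditioner and trip amplifier): 0.94176 × 0.91943 = 0.86588
Parallel (power-range monitor and [0.86588]): 1 − (1 − 0.86762)(1 − 0.86588) = 0.982

0.982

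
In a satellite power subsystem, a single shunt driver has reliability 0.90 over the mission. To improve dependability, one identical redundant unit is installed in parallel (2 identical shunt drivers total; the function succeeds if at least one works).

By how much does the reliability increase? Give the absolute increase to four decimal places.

0.0900

R_before = 0.90
R_after = 1 − (1 − 0.90)^2 = 0.9900
ΔR = 0.9900 − 0.90 = 0.0900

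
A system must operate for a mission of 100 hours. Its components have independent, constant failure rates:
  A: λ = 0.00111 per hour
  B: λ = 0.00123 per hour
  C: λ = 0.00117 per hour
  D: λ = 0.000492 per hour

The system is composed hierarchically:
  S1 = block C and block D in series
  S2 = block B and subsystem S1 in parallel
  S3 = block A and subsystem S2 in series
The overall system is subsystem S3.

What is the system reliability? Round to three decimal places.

R(A) = exp(−0.00111 × 100) = 0.89494
R(B) = exp(−0.00123 × 100) = 0.88426
R(C) = exp(−0.00117 × 100) = 0.88959
R(D) = exp(−0.000492 × 100) = 0.95199
Series (C and D): 0.88959 × 0.95199 = 0.84688
Parallel (B and [0.84688]): 1 − (1 − 0.88426)(1 − 0.84688) = 0.98228
Series (A and [0.98228]): 0.89494 × 0.98228 = 0.879

0.879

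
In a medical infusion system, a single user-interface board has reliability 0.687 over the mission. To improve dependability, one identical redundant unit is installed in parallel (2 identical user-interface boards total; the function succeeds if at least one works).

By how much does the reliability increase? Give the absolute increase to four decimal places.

R_before = 0.687
R_after = 1 − (1 − 0.687)^2 = 0.9020
ΔR = 0.9020 − 0.687 = 0.2150

0.2150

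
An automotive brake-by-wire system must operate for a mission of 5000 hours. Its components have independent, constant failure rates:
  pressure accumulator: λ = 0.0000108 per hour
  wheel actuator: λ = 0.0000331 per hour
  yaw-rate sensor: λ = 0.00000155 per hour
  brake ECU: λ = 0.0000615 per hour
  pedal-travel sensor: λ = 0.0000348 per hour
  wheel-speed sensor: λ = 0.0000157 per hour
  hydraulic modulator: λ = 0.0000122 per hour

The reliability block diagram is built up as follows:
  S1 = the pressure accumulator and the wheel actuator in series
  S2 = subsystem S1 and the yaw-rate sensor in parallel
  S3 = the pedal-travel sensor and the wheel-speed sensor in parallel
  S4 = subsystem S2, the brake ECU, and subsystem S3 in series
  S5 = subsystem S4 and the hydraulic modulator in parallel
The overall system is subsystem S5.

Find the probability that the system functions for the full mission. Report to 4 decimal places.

R(pressure accumulator) = exp(−0.0000108 × 5000) = 0.947432
R(wheel actuator) = exp(−0.0000331 × 5000) = 0.847470
R(yaw-rate sensor) = exp(−0.00000155 × 5000) = 0.992280
R(brake ECU) = exp(−0.0000615 × 5000) = 0.735283
R(pedal-travel sensor) = exp(−0.0000348 × 5000) = 0.840297
R(wheel-speed sensor) = exp(−0.0000157 × 5000) = 0.924502
R(hydraulic modulator) = exp(−0.0000122 × 5000) = 0.940823
Series (pressure accumulator and wheel actuator): 0.947432 × 0.847470 = 0.802920
Parallel ([0.802920] and yaw-rate sensor): 1 − (1 − 0.802920)(1 − 0.992280) = 0.998479
Parallel (pedal-travel sensor and wheel-speed sensor): 1 − (1 − 0.840297)(1 − 0.924502) = 0.987943
Series ([0.998479], brake ECU, and [0.987943]): 0.998479 × 0.735283 × 0.987943 = 0.725313
Parallel ([0.725313] and hydraulic modulator): 1 − (1 − 0.725313)(1 − 0.940823) = 0.9837

0.9837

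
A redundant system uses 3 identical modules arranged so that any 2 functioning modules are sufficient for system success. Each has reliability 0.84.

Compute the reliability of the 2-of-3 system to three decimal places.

0.931

R = Σ_{i=2}^{3} C(3,i) p^i (1−p)^{3−i} with p = 0.84
C(3,2)·0.84^2·0.16^1 = 0.33869
C(3,3)·0.84^3·0.16^0 = 0.59270
Sum = 0.931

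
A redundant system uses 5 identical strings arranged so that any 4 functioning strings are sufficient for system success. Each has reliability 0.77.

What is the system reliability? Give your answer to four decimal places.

0.6749

R = Σ_{i=4}^{5} C(5,i) p^i (1−p)^{5−i} with p = 0.77
C(5,4)·0.77^4·0.23^1 = 0.404260
C(5,5)·0.77^5·0.23^0 = 0.270678
Sum = 0.6749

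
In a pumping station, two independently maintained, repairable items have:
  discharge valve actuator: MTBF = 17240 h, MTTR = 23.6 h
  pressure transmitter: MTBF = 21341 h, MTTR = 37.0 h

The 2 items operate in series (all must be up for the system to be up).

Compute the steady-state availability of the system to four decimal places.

A(discharge valve actuator) = MTBF/(MTBF+MTTR) = 17240/(17240+23.6) = 0.998633
A(pressure transmitter) = MTBF/(MTBF+MTTR) = 21341/(21341+37.0) = 0.998269
Series availability: 0.998633 × 0.998269 = 0.9969

0.9969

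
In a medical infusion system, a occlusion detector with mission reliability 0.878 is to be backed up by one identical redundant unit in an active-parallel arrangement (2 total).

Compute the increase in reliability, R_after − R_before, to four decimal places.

R_before = 0.878
R_after = 1 − (1 − 0.878)^2 = 0.9851
ΔR = 0.9851 − 0.878 = 0.1071

0.1071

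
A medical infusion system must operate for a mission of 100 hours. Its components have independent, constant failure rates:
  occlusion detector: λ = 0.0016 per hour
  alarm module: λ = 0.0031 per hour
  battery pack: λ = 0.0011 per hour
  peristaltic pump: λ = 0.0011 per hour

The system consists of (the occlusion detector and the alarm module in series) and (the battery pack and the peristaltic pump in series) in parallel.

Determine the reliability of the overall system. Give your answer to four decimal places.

0.9259

R(occlusion detector) = exp(−0.0016 × 100) = 0.852144
R(alarm module) = exp(−0.0031 × 100) = 0.733447
R(battery pack) = exp(−0.0011 × 100) = 0.895834
R(peristaltic pump) = exp(−0.0011 × 100) = 0.895834
Series (occlusion detector and alarm module): 0.852144 × 0.733447 = 0.625002
Series (battery pack and peristaltic pump): 0.895834 × 0.895834 = 0.802519
Parallel ([0.625002] and [0.802519]): 1 − (1 − 0.625002)(1 − 0.802519) = 0.9259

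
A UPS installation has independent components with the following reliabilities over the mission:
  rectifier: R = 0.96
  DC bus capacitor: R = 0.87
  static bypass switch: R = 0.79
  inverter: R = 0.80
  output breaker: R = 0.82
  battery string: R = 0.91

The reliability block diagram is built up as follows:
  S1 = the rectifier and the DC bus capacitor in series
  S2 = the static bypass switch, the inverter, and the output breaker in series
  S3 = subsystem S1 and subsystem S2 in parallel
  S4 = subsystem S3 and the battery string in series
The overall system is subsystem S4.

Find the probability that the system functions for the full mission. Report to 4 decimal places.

0.8378

Series (rectifier and DC bus capacitor): 0.960000 × 0.870000 = 0.835200
Series (static bypass switch, inverter, and output breaker): 0.790000 × 0.800000 × 0.820000 = 0.518240
Parallel ([0.835200] and [0.518240]): 1 − (1 − 0.835200)(1 − 0.518240) = 0.920606
Series ([0.920606] and battery string): 0.920606 × 0.910000 = 0.8378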